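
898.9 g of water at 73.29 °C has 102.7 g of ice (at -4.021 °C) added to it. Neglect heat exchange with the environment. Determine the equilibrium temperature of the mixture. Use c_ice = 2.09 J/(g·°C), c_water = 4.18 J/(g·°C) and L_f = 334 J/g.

T_f ≈ 57.4 °C

Net heat exchanged in the isolated system is zero:
warm ice to 0 °C: 102.7·2.09·(0 − (-4.021)) = 863.08; fusion: m_ice L_f = 102.7·334 = 34302; meltwater 0→T: 102.7·4.18·T = 429.29 T; water cools: 898.9·4.18·(T − 73.29) = 3757.4(T − 73.29)
4186.7 T = 275380 − 35165 = 240215
T ≈ 57.38 °C — above 0 °C, consistent with complete melting.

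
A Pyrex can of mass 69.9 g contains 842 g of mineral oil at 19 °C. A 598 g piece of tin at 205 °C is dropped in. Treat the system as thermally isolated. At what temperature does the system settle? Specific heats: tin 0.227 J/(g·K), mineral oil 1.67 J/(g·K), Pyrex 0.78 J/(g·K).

T_f ≈ 34.8 °C

With ΣQ=0 the equilibrium temperature is the m·c-weighted mean:
T_f = (135.75·205 + 1406.1·19 + 54.52·19) / (135.75 + 1406.1 + 54.52)
    = 55581 / 1596.4 ≈ 34.82 °C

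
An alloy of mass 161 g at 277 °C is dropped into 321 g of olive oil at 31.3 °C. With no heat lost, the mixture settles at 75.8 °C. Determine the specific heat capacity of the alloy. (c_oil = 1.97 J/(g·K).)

Let T be the final temperature. ΣQ_i = 0:
161×c×(75.8 − 277) + 321×1.97×(75.8 − 31.3) = 0
-32393 c = -28140
c = -28140/-32393 ≈ 0.8687 J/(g·K)

c ≈ 0.869 J/(g·K)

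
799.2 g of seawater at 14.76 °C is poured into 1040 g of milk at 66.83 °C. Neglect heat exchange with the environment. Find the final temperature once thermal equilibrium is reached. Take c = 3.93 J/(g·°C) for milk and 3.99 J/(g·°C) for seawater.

T_f ≈ 44.0 °C

Set heat shed by the hot body equal to heat absorbed by the cold body:
1040*3.93*(66.83 − T) = 799.2*3.99*(T − 14.76)
4087.2(66.83 − T) = 3188.8(T − 14.76)
7276 T = 320214  ⇒  T ≈ 44.01 °C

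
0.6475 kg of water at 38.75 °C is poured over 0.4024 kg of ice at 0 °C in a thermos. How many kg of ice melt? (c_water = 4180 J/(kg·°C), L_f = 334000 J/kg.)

m_melted ≈ 0.314 kg

Cooling the water to 0 °C releases 0.6475·4180·38.75 = 104879 J.
Fully melting the ice requires m_ice L_f = 0.4024·334000 = 134402 J.
104879 J < 134402 J, so only part of the ice melts and the system sits at 0 °C.
m_melt = 104879 / L_f = 0.314 kg.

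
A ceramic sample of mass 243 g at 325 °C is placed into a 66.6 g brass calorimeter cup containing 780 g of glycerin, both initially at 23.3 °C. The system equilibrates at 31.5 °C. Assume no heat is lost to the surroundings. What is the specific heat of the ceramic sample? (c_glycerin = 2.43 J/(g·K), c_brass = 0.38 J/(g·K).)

Energy conservation, ΣQ = 0:
243·c·(31.5 − 325) + 780·2.43·(31.5 − 23.3) + 66.6·0.38·(31.5 − 23.3) = 0
-71320 c = -15750
c = -15750/-71320 ≈ 0.2208 J/(g·K)

c ≈ 0.221 J/(g·K)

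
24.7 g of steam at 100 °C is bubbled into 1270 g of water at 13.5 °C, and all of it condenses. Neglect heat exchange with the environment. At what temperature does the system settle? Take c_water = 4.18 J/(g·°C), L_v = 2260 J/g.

T_f ≈ 25.5 °C

Net heat exchanged in the isolated system is zero:
condense steam: −24.7·2260 = −55822; condensed water 100 °C→T: 103.25(T − 100); original water: 5308.6(T − 13.5)
5411.8 T = 55822 + 10325 + 71666 = 137813
T ≈ 25.47 °C (< 100 °C, so full condensation is consistent).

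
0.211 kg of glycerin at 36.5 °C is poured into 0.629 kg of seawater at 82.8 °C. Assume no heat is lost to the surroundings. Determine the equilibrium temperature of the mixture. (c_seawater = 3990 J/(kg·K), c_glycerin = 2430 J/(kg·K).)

T_f ≈ 74.9 °C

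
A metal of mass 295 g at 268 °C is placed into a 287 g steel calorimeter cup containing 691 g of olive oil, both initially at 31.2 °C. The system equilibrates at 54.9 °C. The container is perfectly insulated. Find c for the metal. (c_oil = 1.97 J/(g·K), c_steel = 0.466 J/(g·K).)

Let T be the final temperature. ΣQ_i = 0:
295×c×(54.9 − 268) + 691×1.97×(54.9 − 31.2) + 287×0.466×(54.9 − 31.2) = 0
-62864 c = -35432
c = -35432/-62864 ≈ 0.5636 J/(g·K)

c ≈ 0.564 J/(g·K)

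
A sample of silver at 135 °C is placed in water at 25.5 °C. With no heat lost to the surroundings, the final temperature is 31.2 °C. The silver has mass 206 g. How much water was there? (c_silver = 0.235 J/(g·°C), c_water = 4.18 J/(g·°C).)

Net heat exchanged in the isolated system is zero:
206×0.235×(31.2 − 135) + m×4.18×(31.2 − 25.5) = 0
23.83 m = 5025
m = 5025/23.83 ≈ 210.9 g

m ≈ 211 g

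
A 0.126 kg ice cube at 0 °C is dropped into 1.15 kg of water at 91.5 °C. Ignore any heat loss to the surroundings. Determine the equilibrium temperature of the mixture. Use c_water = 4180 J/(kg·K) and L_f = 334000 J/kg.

T_f ≈ 74.6 °C

Let T be the final temperature. ΣQ_i = 0:
latent heat to melt: 0.126·334000 = 42084; warm the meltwater: 526.68 T; water: 4807(T − 91.5)
5333.7 T = 439840 − 42084 = 397756
T ≈ 74.57 °C (positive, so assuming full melt was valid).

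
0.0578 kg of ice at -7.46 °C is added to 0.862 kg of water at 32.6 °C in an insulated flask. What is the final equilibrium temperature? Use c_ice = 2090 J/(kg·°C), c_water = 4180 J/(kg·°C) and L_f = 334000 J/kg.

Let T be the final temperature. ΣQ_i = 0:
ice -7.46→0 °C: 0.0578×2090×7.46 = 901.18
  fusion: m_ice L_f = 0.0578×334000 = 19305
  meltwater 0→T: 0.0578×4180×T = 241.6 T
  water: 3603.2(T − 32.6)
3844.8 T = 117463 − 20206 = 97257
T ≈ 25.30 °C — above 0 °C, consistent with complete melting.

T_f ≈ 25.3 °C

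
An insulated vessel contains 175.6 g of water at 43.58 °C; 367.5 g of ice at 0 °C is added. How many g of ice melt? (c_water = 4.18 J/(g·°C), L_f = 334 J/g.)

m_melted ≈ 95.8 g

Water can give up m c ΔT = 175.6×4.18×43.58 = 31988 J before reaching 0 °C.
Melting all 367.5 g of ice would need 367.5×334 = 122745 J.
That's not enough to melt it all — equilibrium is at 0 °C with ice remaining.
m_melt = 31988 / L_f = 95.77 g.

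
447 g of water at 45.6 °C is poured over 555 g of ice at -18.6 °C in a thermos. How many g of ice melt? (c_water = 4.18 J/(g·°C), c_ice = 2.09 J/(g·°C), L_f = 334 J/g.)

m_melted ≈ 190 g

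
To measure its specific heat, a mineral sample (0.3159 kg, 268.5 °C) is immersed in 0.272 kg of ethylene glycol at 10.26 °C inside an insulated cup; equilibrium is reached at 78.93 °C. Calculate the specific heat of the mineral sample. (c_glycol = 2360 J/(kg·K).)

c ≈ 736 J/(kg·K)

Setting the total heat transfer to zero:
0.3159×c×(78.93 − 268.5) + 0.272×2360×(78.93 − 10.26) = 0
-59.89 c = -44081
c = -44081/-59.89 ≈ 736.1 J/(kg·K)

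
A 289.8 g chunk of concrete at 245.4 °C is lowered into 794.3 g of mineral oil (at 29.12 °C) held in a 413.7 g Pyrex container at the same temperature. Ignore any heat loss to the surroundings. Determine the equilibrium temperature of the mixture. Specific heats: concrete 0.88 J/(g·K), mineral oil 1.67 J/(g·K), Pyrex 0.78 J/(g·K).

Net heat exchanged in the isolated system is zero:
289.8·0.88·(T − 245.4) + 794.3·1.67·(T − 29.12) + 413.7·0.78·(T − 29.12) = 0
(255.02 + 1326.5 + 322.69) T = 255.02·245.4 + 1326.5·29.12 + 322.69·29.12
T = 110607 / 1904.2 = 58.1 °C

T_f ≈ 58.1 °C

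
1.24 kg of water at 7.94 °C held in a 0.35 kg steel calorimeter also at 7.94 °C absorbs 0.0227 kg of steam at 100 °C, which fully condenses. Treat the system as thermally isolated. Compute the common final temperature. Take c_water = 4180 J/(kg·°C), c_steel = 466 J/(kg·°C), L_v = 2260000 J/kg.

T_f ≈ 19.0 °C

Net heat exchanged in the isolated system is zero:
steam→water at 100 °C releases m L_v = 0.0227·2260000 = 51302; condensate cools 100→T: 0.0227·4180·(T − 100) = 94.89(T − 100); water warms: 1.24·4180·(T − 7.94) = 5183.2(T − 7.94); cup: 163.1(T − 7.94)
5441.2 T = 51302 + 9488.6 + 42450 = 103240
T ≈ 18.97 °C — below 100 °C, confirming all the steam condensed.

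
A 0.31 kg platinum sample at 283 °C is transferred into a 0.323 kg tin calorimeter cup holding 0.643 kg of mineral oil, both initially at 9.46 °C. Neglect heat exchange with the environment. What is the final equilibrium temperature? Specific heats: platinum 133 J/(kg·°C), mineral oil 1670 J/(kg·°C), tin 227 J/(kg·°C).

T_f ≈ 19.0 °C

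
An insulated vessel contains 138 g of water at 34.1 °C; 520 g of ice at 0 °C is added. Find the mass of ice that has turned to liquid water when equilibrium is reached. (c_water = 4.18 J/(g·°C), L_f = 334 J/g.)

m_melted ≈ 58.9 g

Cooling the water to 0 °C releases 138·4.18·34.1 = 19670 J.
To melt every bit of ice: 520·334 = 173680 J.
That's not enough to melt it all — equilibrium is at 0 °C with ice remaining.
m_melt = 19670 / L_f = 58.89 g.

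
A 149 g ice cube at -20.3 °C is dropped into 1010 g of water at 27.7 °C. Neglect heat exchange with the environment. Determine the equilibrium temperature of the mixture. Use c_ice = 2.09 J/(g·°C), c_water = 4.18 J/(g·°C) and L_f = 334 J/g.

Energy balance with sensible and latent terms:
ice -20.3→0 °C: 149·2.09·20.3 = 6321.6; latent heat to melt: 149·334 = 49766; warm the meltwater: 622.82 T; water: 4221.8(T − 27.7)
4844.6 T = 116944 − 56088 = 60856
T ≈ 12.56 °C (positive, so assuming full melt was valid).

T_f ≈ 12.6 °C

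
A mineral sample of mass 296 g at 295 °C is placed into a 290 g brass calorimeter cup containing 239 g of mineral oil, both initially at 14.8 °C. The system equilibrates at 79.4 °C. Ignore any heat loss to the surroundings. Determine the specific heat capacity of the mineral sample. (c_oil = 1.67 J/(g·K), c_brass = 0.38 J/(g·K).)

c ≈ 0.516 J/(g·K)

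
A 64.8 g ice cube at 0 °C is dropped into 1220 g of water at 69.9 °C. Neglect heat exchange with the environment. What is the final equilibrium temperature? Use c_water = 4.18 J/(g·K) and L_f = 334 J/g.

T_f ≈ 62.3 °C

Let T be the final temperature. ΣQ_i = 0:
fusion: m_ice L_f = 64.8·334 = 21643
  meltwater 0→T: 64.8·4.18·T = 270.86 T
  water cools: 1220·4.18·(T − 69.9) = 5099.6(T − 69.9)
5370.5 T = 356462 − 21643 = 334819
T ≈ 62.34 °C — above 0 °C, consistent with complete melting.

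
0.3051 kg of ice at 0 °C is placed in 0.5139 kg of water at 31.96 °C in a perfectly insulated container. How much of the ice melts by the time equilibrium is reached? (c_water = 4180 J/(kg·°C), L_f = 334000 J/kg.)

m_melted ≈ 0.206 kg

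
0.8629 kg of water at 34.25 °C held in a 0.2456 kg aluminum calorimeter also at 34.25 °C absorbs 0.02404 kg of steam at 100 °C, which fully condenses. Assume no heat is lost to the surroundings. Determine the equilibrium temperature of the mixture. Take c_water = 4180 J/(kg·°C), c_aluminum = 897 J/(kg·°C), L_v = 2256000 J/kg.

Let T be the final temperature. ΣQ_i = 0:
condense steam: −0.02404·2256000 = −54234; condensate cools 100→T: 0.02404·4180·(T − 100) = 100.49(T − 100); water warms: 0.8629·4180·(T − 34.25) = 3606.9(T − 34.25); cup: 220.3(T − 34.25)
3927.7 T = 54234 + 10049 + 131082 = 195365
T ≈ 49.74 °C — below 100 °C, confirming all the steam condensed.

T_f ≈ 49.7 °C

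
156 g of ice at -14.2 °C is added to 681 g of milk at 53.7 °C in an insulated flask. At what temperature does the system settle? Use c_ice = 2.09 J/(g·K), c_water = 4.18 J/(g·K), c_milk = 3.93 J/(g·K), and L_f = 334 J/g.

Energy conservation, ΣQ = 0:
ice -14.2→0 °C: 156×2.09×14.2 = 4629.8
  fusion: m_ice L_f = 156×334 = 52104
  meltwater 0→T: 156×4.18×T = 652.08 T
  milk cools: 681×3.93×(T − 53.7) = 2676.3(T − 53.7)
3328.4 T = 143719 − 56734 = 86985
T ≈ 26.13 °C (positive, so assuming full melt was valid).

T_f ≈ 26.1 °C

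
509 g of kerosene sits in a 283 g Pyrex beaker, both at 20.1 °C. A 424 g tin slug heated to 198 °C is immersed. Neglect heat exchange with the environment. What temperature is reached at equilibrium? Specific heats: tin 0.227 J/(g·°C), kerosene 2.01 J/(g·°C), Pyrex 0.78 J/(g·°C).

T_f ≈ 32.9 °C

Let T be the final temperature. ΣQ_i = 0:
424×0.227×(T − 198) + 509×2.01×(T − 20.1) + 283×0.78×(T − 20.1) = 0
96.25(T − 198) + 1023.1(T − 20.1) + 220.74(T − 20.1) = 0
1340.1 T = 44058
T = 44058 / 1340.1 = 32.9 °C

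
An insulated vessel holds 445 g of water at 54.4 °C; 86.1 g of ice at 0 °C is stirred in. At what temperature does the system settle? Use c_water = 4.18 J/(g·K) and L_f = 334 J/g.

T_f ≈ 32.6 °C

Let T be the final temperature. ΣQ_i = 0:
melt ice: 86.1×334 = 28757; warm the meltwater: 359.9 T; water cools: 445×4.18×(T − 54.4) = 1860.1(T − 54.4)
2220 T = 101189 − 28757 = 72432
T ≈ 32.63 °C (positive, so assuming full melt was valid).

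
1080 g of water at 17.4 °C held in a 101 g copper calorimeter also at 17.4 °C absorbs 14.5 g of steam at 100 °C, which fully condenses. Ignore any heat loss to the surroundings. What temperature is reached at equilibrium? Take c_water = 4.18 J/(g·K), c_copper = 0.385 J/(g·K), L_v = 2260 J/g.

Taking heat into each body as positive, Σ m c ΔT = 0:
latent heat released on condensation: 14.5·2260 = 32770; condensate cools 100→T: 14.5·4.18·(T − 100) = 60.61(T − 100); water warms: 1080·4.18·(T − 17.4) = 4514.4(T − 17.4); copper cup: 101·0.385·(T − 17.4) = 38.88(T − 17.4)
4613.9 T = 32770 + 6061 + 79227 = 118058
T ≈ 25.59 °C, under the boiling point, so the assumption holds.

T_f ≈ 25.6 °C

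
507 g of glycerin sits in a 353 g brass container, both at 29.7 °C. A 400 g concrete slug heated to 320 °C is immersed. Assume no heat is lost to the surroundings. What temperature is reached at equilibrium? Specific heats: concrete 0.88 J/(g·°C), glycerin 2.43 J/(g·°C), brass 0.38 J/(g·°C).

Energy conservation, ΣQ = 0:
400*0.88*(T − 320) + 507*2.43*(T − 29.7) + 353*0.38*(T − 29.7) = 0
352(T − 320) + 1232(T − 29.7) + 134.14(T − 29.7) = 0
(352 + 1232 + 134.14) T = 352*320 + 1232*29.7 + 134.14*29.7
T = 153215/1718.2 ≈ 89.17 °C

T_f ≈ 89.2 °C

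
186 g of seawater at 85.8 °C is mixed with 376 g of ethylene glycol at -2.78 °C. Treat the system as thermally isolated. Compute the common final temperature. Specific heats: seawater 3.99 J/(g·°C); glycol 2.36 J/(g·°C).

T_f ≈ 37.6 °C

Setting the total heat transfer to zero:
186·3.99·(T − 85.8) + 376·2.36·(T − (-2.78)) = 0
(742.14 + 887.36) T = 742.14·85.8 + 887.36·(-2.78)
T ≈ 37.56 °C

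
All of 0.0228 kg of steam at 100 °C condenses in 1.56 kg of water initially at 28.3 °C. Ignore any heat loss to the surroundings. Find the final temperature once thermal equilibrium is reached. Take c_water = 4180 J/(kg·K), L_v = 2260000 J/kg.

Let T be the final temperature. ΣQ_i = 0:
steam→water at 100 °C releases m L_v = 0.0228×2260000 = 51528
  condensate cools 100→T: 0.0228×4180×(T − 100) = 95.3(T − 100)
  original water: 6520.8(T − 28.3)
6616.1 T = 51528 + 9530.4 + 184539 = 245597
T ≈ 37.12 °C, under the boiling point, so the assumption holds.

T_f ≈ 37.1 °C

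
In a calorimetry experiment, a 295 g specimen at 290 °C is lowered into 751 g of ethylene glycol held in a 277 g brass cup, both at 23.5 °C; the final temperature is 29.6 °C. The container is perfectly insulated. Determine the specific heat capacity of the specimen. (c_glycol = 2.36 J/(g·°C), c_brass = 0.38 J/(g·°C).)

Energy conservation, ΣQ = 0:
295·c·(29.6 − 290) + 751·2.36·(29.6 − 23.5) + 277·0.38·(29.6 − 23.5) = 0
-76818 c = -11453
c = -11453/-76818 ≈ 0.1491 J/(g·°C)

c ≈ 0.149 J/(g·°C)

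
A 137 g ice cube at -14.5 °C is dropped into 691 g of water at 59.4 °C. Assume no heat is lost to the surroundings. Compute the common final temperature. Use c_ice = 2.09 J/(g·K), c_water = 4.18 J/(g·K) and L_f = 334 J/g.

Setting the total heat transfer to zero:
warm ice to 0 °C: 137·2.09·(0 − (-14.5)) = 4151.8; melt ice: 137·334 = 45758; meltwater 0→T: 137·4.18·T = 572.66 T; water cools: 691·4.18·(T − 59.4) = 2888.4(T − 59.4)
3461 T = 171570 − 49910 = 121660
T ≈ 35.15 °C (positive, so assuming full melt was valid).

T_f ≈ 35.2 °C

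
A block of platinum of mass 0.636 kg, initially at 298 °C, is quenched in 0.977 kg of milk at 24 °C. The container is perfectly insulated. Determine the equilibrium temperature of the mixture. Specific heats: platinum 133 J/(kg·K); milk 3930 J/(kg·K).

T_f ≈ 29.9 °C

Heat lost by the platinum equals heat gained by the milk:
0.636*133*(298 − T) = 0.977*3930*(T − 24)
84.59(298 − T) = 3839.6(T − 24)
3924.2 T = 117358  ⇒  T ≈ 29.91 °C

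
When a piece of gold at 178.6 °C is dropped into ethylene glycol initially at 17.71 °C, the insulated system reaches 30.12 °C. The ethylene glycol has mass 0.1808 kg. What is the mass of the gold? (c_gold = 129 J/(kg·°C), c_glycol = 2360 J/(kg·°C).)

Let T be the final temperature. ΣQ_i = 0:
m×129×(30.12 − 178.6) + 0.1808×2360×(30.12 − 17.71) = 0
-19154 m = -5295.2
m = -5295.2/-19154 ≈ 0.2765 kg

m ≈ 0.276 kg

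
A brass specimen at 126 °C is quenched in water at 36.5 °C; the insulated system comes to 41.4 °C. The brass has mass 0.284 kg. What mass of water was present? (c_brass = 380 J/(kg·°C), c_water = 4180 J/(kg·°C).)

m ≈ 0.446 kg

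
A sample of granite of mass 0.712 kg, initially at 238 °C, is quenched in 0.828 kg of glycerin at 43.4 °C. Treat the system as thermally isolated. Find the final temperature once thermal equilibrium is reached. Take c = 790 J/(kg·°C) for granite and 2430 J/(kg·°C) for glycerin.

Heat gained plus heat lost sum to zero:
0.712*790*(T − 238) + 0.828*2430*(T − 43.4) = 0
562.48(T − 238) + 2012(T − 43.4) = 0
(562.48 + 2012) T = 562.48*238 + 2012*43.4
T ≈ 85.92 °C

T_f ≈ 85.9 °C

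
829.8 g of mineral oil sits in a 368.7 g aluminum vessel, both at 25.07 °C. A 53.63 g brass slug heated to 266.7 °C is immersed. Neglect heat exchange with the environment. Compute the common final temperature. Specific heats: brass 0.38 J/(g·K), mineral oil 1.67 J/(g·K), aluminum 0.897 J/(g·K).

T_f ≈ 27.9 °C

Net heat exchanged in the isolated system is zero:
53.63×0.38×(T − 266.7) + 829.8×1.67×(T − 25.07) + 368.7×0.897×(T − 25.07) = 0
20.38(T − 266.7) + 1385.8(T − 25.07) + 330.72(T − 25.07) = 0
(20.38 + 1385.8 + 330.72) T = 20.38×266.7 + 1385.8×25.07 + 330.72×25.07
T = 48468/1736.9 ≈ 27.91 °C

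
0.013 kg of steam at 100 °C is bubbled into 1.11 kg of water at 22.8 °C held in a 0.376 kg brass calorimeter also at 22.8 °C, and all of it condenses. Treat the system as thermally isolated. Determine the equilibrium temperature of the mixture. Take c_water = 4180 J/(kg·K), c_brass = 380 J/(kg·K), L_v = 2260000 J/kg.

Conservation of energy gives ΣQ = 0:
condense steam: −0.013×2260000 = −29380; condensate cools 100→T: 0.013×4180×(T − 100) = 54.34(T − 100); original water: 4639.8(T − 22.8); cup: 142.88(T − 22.8)
4837 T = 29380 + 5434 + 109045 = 143859
T ≈ 29.74 °C, under the boiling point, so the assumption holds.

T_f ≈ 29.7 °C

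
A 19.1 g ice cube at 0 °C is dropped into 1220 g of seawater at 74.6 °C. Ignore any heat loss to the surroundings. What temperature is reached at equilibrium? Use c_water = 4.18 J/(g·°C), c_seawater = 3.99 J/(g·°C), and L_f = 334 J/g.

T_f ≈ 72.1 °C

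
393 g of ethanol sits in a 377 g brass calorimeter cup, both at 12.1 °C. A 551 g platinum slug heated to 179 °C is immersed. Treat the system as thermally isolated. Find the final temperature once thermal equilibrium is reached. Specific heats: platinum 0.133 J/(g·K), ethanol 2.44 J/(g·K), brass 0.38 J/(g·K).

Let T be the final temperature. ΣQ_i = 0:
551*0.133*(T − 179) + 393*2.44*(T − 12.1) + 377*0.38*(T − 12.1) = 0
73.28(T − 179) + 958.92(T − 12.1) + 143.26(T − 12.1) = 0
(73.28 + 958.92 + 143.26) T = 73.28*179 + 958.92*12.1 + 143.26*12.1
T = 26454/1175.5 ≈ 22.51 °C

T_f ≈ 22.5 °C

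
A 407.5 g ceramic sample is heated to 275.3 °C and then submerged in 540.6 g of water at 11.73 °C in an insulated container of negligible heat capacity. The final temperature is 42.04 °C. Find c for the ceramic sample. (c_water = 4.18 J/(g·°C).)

c ≈ 0.721 J/(g·°C)

Net heat exchanged in the isolated system is zero:
407.5·c·(42.04 − 275.3) + 540.6·4.18·(42.04 − 11.73) = 0
-95053 c = -68492
c = -68492/-95053 ≈ 0.7206 J/(g·°C)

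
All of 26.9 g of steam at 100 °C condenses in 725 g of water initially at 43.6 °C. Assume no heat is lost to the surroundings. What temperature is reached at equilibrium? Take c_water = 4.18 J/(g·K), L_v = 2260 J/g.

Heat gained plus heat lost sum to zero:
condense steam: −26.9·2260 = −60794; condensed water 100 °C→T: 112.44(T − 100); water warms: 725·4.18·(T − 43.6) = 3030.5(T − 43.6)
3142.9 T = 60794 + 11244 + 132130 = 204168
T ≈ 64.96 °C — below 100 °C, confirming all the steam condensed.

T_f ≈ 65.0 °C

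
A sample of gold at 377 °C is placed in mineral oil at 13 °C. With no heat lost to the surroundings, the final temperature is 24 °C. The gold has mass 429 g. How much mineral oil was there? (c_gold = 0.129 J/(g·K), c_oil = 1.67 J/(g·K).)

m ≈ 1060 g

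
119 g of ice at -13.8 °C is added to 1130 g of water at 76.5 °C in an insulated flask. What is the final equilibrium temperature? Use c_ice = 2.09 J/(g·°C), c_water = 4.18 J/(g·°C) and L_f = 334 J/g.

Conservation of energy gives ΣQ = 0:
ice -13.8→0 °C: 119×2.09×13.8 = 3432.2
  fusion: m_ice L_f = 119×334 = 39746
  warm the meltwater: 497.42 T
  water: 4723.4(T − 76.5)
5220.8 T = 361340 − 43178 = 318162
T ≈ 60.94 °C (positive, so assuming full melt was valid).

T_f ≈ 60.9 °C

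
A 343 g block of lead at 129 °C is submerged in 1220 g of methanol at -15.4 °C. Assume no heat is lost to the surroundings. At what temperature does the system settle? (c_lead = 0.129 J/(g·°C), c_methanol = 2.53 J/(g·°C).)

T_f is the heat-capacity-weighted average of the initial temperatures:
T_f = (44.25*129 + 3086.6*(-15.4)) / (44.25 + 3086.6)
    = -41826 / 3130.8 ≈ -13.36 °C

T_f ≈ -13.4 °C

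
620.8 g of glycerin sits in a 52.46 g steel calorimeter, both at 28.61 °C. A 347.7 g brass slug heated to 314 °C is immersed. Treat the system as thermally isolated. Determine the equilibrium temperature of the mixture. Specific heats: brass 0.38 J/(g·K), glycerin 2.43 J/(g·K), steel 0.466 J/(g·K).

T_f ≈ 51.3 °C

T_f is the heat-capacity-weighted average of the initial temperatures:
T_f = (132.13·314 + 1508.5·28.61 + 24.45·28.61) / (132.13 + 1508.5 + 24.45)
    = 85346 / 1665.1 ≈ 51.26 °C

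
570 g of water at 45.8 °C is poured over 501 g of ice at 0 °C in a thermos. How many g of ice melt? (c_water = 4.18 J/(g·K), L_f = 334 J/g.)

Heat available from the water dropping to 0 °C: 570·4.18·45.8 = 109123 J.
Fully melting the ice requires m_ice L_f = 501·334 = 167334 J.
That's not enough to melt it all — equilibrium is at 0 °C with ice remaining.
Mass melted = 109123/334 ≈ 326.7 g.

m_melted ≈ 327 g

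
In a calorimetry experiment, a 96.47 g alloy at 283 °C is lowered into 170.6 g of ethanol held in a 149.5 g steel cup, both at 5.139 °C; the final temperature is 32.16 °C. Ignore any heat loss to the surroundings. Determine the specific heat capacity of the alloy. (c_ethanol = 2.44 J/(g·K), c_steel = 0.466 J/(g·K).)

Energy conservation, ΣQ = 0:
96.47·c·(32.16 − 283) + 170.6·2.44·(32.16 − 5.139) + 149.5·0.466·(32.16 − 5.139) = 0
-24199 c = -13130
c = -13130/-24199 ≈ 0.5426 J/(g·K)

c ≈ 0.543 J/(g·K)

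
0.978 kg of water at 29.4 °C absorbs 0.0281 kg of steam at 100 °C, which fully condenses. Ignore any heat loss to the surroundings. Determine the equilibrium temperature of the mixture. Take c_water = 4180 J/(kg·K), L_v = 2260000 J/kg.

Heat gained plus heat lost sum to zero:
steam→water at 100 °C releases m L_v = 0.0281×2260000 = 63506
  condensate cools 100→T: 0.0281×4180×(T − 100) = 117.46(T − 100)
  water warms: 0.978×4180×(T − 29.4) = 4088(T − 29.4)
4205.5 T = 63506 + 11746 + 120188 = 195440
T ≈ 46.47 °C (< 100 °C, so full condensation is consistent).

T_f ≈ 46.5 °C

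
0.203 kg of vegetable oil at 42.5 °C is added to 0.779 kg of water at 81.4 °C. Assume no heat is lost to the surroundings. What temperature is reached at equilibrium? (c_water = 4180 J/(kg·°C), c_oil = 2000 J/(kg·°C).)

T_f ≈ 77.1 °C

Let T be the final temperature. ΣQ_i = 0:
0.779·4180·(T − 81.4) + 0.203·2000·(T − 42.5) = 0
(3256.2 + 406) T = 3256.2·81.4 + 406·42.5
T = 282311/3662.2 ≈ 77.09 °C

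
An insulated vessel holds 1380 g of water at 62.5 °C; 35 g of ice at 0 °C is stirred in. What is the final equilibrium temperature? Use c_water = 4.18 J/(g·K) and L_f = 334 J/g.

T_f ≈ 59.0 °C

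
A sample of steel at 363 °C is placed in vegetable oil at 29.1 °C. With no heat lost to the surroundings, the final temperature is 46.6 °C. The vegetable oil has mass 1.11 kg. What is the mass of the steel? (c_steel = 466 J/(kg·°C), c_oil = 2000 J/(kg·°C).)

m ≈ 0.263 kg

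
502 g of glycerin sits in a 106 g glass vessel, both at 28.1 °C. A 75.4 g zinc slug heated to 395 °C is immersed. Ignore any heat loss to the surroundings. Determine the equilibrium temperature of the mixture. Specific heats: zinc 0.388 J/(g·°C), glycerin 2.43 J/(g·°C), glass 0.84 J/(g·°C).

T_f ≈ 36.1 °C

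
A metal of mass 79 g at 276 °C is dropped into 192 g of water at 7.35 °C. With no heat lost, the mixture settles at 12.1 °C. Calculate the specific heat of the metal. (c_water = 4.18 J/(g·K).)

Heat lost by the metal = heat gained by the water:
79·c·(276 − 12.1) = 192·4.18·(12.1 − 7.35)
20848 c = 3812.2  ⇒  c ≈ 0.1829 J/(g·K)

c ≈ 0.183 J/(g·K)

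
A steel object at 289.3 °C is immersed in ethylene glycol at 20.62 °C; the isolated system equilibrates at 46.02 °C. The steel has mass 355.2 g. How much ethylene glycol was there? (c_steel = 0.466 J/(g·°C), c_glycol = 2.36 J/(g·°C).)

m ≈ 672 g

Taking heat into each body as positive, Σ m c ΔT = 0:
355.2×0.466×(46.02 − 289.3) + m×2.36×(46.02 − 20.62) = 0
59.94 m = 40268
m = 40268/59.94 ≈ 671.8 g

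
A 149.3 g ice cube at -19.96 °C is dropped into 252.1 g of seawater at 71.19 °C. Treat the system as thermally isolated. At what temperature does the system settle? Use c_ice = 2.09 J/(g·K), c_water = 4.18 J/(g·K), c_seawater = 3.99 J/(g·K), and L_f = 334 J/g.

T_f ≈ 9.5 °C

Taking heat into each body as positive, Σ m c ΔT = 0:
warm ice to 0 °C: 149.3·2.09·(0 − (-19.96)) = 6228.3
  fusion: m_ice L_f = 149.3·334 = 49866
  warm the meltwater: 624.07 T
  seawater: 1005.9(T − 71.19)
1630 T = 71609 − 56094 = 15514
T ≈ 9.52 °C — above 0 °C, consistent with complete melting.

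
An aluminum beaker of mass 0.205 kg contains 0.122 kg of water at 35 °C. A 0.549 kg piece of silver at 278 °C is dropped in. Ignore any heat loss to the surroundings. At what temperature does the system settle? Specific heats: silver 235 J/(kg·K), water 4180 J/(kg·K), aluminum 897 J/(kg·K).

T_f ≈ 73.1 °C

Net heat exchanged in the isolated system is zero:
0.549*235*(T − 278) + 0.122*4180*(T − 35) + 0.205*897*(T − 35) = 0
(129.02 + 509.96 + 183.88) T = 129.02*278 + 509.96*35 + 183.88*35
T ≈ 73.10 °C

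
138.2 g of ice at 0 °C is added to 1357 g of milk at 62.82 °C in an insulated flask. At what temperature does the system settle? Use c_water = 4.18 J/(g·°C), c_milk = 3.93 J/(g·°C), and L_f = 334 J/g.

T_f ≈ 48.9 °C

Heat gained plus heat lost sum to zero:
fusion: m_ice L_f = 138.2·334 = 46159; meltwater 0→T: 138.2·4.18·T = 577.68 T; milk: 5333(T − 62.82)
5910.7 T = 335020 − 46159 = 288861
T ≈ 48.87 °C — above 0 °C, consistent with complete melting.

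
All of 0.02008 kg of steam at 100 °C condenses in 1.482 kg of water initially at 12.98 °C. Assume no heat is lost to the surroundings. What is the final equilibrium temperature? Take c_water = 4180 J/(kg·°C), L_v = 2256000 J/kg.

Energy balance with sensible and latent terms:
latent heat released on condensation: 0.02008×2256000 = 45300
  condensate cools 100→T: 0.02008×4180×(T − 100) = 83.93(T − 100)
  original water: 6194.8(T − 12.98)
6278.7 T = 45300 + 8393.4 + 80408 = 134102
T ≈ 21.36 °C (< 100 °C, so full condensation is consistent).

T_f ≈ 21.4 °C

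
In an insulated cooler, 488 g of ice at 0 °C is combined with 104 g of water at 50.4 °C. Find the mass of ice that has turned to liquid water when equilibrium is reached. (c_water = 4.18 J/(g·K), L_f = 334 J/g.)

m_melted ≈ 65.6 g

Heat available from the water dropping to 0 °C: 104×4.18×50.4 = 21910 J.
To melt every bit of ice: 488×334 = 162992 J.
Since 21910 < 162992 J, not all the ice melts; equilibrium is at 0 °C.
m_melt = 21910 / L_f = 65.6 g.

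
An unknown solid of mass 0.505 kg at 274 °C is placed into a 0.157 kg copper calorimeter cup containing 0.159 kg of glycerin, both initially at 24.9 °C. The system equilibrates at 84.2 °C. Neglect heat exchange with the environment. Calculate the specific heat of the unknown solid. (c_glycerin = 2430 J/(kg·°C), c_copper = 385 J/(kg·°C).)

c ≈ 276 J/(kg·°C)

Energy conservation, ΣQ = 0:
0.505×c×(84.2 − 274) + 0.159×2430×(84.2 − 24.9) + 0.157×385×(84.2 − 24.9) = 0
-95.85 c = -26496
c = -26496/-95.85 ≈ 276.4 J/(kg·°C)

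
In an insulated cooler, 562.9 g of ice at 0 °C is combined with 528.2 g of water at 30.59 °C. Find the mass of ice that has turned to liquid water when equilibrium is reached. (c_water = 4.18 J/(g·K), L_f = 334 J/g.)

Cooling the water to 0 °C releases 528.2·4.18·30.59 = 67539 J.
Melting all 562.9 g of ice would need 562.9·334 = 188009 J.
That's not enough to melt it all — equilibrium is at 0 °C with ice remaining.
m_melted·334 = 67539  ⇒  m_melted ≈ 202.2 g.

m_melted ≈ 202 g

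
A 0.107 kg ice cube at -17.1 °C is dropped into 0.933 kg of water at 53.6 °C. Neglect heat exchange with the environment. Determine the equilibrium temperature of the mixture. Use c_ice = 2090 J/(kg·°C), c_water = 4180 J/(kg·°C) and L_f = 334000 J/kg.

T_f ≈ 39.0 °C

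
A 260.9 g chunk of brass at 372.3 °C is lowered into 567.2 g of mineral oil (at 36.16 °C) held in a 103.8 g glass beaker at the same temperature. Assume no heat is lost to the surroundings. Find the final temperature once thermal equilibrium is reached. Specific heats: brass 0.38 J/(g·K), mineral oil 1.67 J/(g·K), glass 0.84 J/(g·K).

T_f ≈ 65.6 °C

Setting the total heat transfer to zero:
260.9×0.38×(T − 372.3) + 567.2×1.67×(T − 36.16) + 103.8×0.84×(T − 36.16) = 0
1133.6 T = 74315
T = 74315 / 1133.6 = 65.6 °C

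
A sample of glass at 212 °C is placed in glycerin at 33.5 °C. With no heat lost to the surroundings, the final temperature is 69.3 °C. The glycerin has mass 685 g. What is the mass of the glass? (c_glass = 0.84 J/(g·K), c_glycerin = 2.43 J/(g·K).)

Net heat exchanged in the isolated system is zero:
m×0.84×(69.3 − 212) + 685×2.43×(69.3 − 33.5) = 0
-119.87 m = -59591
m = -59591/-119.87 ≈ 497.1 g

m ≈ 497 g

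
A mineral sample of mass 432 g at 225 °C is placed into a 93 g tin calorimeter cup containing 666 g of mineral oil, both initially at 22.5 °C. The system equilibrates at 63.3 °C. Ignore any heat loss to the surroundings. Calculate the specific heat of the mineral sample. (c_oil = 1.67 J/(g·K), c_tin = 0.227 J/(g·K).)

c ≈ 0.662 J/(g·K)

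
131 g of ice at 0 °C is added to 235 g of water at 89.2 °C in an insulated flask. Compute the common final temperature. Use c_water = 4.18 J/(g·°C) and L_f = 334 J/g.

Energy balance with sensible and latent terms:
latent heat to melt: 131×334 = 43754
  meltwater 0→T: 131×4.18×T = 547.58 T
  water: 982.3(T − 89.2)
1529.9 T = 87621 − 43754 = 43867
T ≈ 28.67 °C (positive, so assuming full melt was valid).

T_f ≈ 28.7 °C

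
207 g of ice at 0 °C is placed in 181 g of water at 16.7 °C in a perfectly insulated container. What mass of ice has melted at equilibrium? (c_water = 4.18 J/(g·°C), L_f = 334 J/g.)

m_melted ≈ 37.8 g

Cooling the water to 0 °C releases 181×4.18×16.7 = 12635 J.
Fully melting the ice requires m_ice L_f = 207×334 = 69138 J.
12635 J < 69138 J, so only part of the ice melts and the system sits at 0 °C.
m_melted×334 = 12635  ⇒  m_melted ≈ 37.83 g.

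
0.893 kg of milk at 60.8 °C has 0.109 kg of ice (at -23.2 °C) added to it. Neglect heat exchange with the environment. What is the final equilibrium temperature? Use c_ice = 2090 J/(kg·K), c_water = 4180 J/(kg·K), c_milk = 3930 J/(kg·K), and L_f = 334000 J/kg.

Let T be the final temperature. ΣQ_i = 0:
warm ice to 0 °C: 0.109·2090·(0 − (-23.2)) = 5285.2
  melt ice: 0.109·334000 = 36406
  warm the meltwater: 455.62 T
  milk cools: 0.893·3930·(T − 60.8) = 3509.5(T − 60.8)
3965.1 T = 213377 − 41691 = 171686
T ≈ 43.30 °C (positive, so assuming full melt was valid).

T_f ≈ 43.3 °C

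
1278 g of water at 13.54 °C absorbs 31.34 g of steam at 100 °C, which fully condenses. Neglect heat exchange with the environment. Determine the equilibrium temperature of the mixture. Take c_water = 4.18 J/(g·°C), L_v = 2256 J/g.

T_f ≈ 28.5 °C

Let T be the final temperature. ΣQ_i = 0:
steam→water at 100 °C releases m L_v = 31.34·2256 = 70703
  condensed water 100 °C→T: 131(T − 100)
  original water: 5342(T − 13.54)
5473 T = 70703 + 13100 + 72331 = 156134
T ≈ 28.53 °C, under the boiling point, so the assumption holds.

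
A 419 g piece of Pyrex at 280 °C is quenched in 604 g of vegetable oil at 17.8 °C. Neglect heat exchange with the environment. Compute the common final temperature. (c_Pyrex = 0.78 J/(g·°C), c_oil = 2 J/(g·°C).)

T_f ≈ 73.6 °C

Conservation of energy gives ΣQ = 0:
419×0.78×(T − 280) + 604×2×(T − 17.8) = 0
326.82(T − 280) + 1208(T − 17.8) = 0
1534.8 T = 113012
T ≈ 73.63 °C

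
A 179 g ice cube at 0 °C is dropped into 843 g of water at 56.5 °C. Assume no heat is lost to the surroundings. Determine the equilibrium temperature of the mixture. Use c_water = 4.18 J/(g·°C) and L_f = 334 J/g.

Heat gained plus heat lost sum to zero:
melt ice: 179·334 = 59786
  meltwater 0→T: 179·4.18·T = 748.22 T
  water cools: 843·4.18·(T − 56.5) = 3523.7(T − 56.5)
4272 T = 199091 − 59786 = 139305
T ≈ 32.61 °C — above 0 °C, consistent with complete melting.

T_f ≈ 32.6 °C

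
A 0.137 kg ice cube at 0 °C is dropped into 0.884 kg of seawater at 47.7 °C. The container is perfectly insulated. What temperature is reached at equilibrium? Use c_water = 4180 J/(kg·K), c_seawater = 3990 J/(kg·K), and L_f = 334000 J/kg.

Net heat exchanged in the isolated system is zero:
latent heat to melt: 0.137×334000 = 45758; warm the meltwater: 572.66 T; seawater: 3527.2(T − 47.7)
4099.8 T = 168246 − 45758 = 122488
T ≈ 29.88 °C. Since T > 0 °C, the all-ice-melts assumption holds.

T_f ≈ 29.9 °C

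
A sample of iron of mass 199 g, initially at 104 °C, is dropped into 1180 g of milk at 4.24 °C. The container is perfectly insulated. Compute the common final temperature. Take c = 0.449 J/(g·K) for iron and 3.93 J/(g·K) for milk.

T_f ≈ 6.1 °C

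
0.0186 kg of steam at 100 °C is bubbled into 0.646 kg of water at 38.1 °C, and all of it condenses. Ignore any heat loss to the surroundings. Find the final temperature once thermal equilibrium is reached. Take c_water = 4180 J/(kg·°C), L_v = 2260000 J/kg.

Sum of m c ΔT and latent-heat terms is zero:
condense steam: −0.0186×2260000 = −42036
  condensed water 100 °C→T: 77.75(T − 100)
  original water: 2700.3(T − 38.1)
2778 T = 42036 + 7774.8 + 102881 = 152691
T ≈ 54.96 °C (< 100 °C, so full condensation is consistent).

T_f ≈ 55.0 °C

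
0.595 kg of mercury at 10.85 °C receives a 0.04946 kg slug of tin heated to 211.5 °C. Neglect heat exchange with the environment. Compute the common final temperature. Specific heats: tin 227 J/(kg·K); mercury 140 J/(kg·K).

T_f ≈ 34.7 °C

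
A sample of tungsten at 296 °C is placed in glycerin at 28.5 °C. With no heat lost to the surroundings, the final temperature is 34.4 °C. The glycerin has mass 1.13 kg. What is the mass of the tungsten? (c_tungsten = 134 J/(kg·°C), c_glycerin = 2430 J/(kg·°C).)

Heat lost by the tungsten = heat gained by the glycerin:
m×134×(296 − 34.4) = 1.13×2430×(34.4 − 28.5)
35054 m = 16201  ⇒  m ≈ 0.4622 kg

m ≈ 0.462 kg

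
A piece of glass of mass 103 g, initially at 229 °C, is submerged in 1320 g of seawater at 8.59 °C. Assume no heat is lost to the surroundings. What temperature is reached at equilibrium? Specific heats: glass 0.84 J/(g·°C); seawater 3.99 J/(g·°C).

Set heat shed by the hot body equal to heat absorbed by the cold body:
103×0.84×(229 − T) = 1320×3.99×(T − 8.59)
86.52(229 − T) = 5266.8(T − 8.59)
5353.3 T = 65055  ⇒  T ≈ 12.15 °C

T_f ≈ 12.2 °C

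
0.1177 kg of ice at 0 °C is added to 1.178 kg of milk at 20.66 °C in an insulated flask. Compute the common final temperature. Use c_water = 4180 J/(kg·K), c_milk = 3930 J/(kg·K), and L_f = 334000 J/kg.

Energy balance with sensible and latent terms:
melt ice: 0.1177×334000 = 39312; meltwater 0→T: 0.1177×4180×T = 491.99 T; milk cools: 1.178×3930×(T − 20.66) = 4629.5(T − 20.66)
5121.5 T = 95646 − 39312 = 56334
T ≈ 11.00 °C (positive, so assuming full melt was valid).

T_f ≈ 11.0 °C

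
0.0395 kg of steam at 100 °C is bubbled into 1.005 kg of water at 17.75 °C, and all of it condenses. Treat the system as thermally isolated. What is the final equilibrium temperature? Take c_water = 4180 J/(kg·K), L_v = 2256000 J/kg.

T_f ≈ 41.3 °C

Net heat exchanged in the isolated system is zero:
steam→water at 100 °C releases m L_v = 0.0395·2256000 = 89112
  condensed water 100 °C→T: 165.11(T − 100)
  water warms: 1.005·4180·(T − 17.75) = 4200.9(T − 17.75)
4366 T = 89112 + 16511 + 74566 = 180189
T ≈ 41.27 °C, under the boiling point, so the assumption holds.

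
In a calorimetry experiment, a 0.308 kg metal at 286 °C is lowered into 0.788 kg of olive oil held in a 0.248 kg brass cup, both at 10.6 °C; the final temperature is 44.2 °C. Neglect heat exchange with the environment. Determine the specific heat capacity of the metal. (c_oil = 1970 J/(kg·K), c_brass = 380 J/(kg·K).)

c ≈ 743 J/(kg·K)

Setting the total heat transfer to zero:
0.308×c×(44.2 − 286) + 0.788×1970×(44.2 − 10.6) + 0.248×380×(44.2 − 10.6) = 0
-74.47 c = -55326
c = -55326/-74.47 ≈ 742.9 J/(kg·K)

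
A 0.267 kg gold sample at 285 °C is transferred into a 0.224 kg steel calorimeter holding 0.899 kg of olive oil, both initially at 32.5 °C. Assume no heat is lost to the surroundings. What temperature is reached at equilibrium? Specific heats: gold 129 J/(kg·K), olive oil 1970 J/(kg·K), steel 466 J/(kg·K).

T_f ≈ 37.1 °C

Heat gained plus heat lost sum to zero:
0.267×129×(T − 285) + 0.899×1970×(T − 32.5) + 0.224×466×(T − 32.5) = 0
(34.44 + 1771 + 104.38) T = 34.44×285 + 1771×32.5 + 104.38×32.5
T ≈ 37.05 °C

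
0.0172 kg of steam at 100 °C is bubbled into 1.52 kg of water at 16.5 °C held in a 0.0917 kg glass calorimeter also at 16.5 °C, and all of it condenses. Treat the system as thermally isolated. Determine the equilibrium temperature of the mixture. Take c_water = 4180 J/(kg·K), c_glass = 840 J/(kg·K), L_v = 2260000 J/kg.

Net heat exchanged in the isolated system is zero:
latent heat released on condensation: 0.0172×2260000 = 38872
  condensate cools 100→T: 0.0172×4180×(T − 100) = 71.9(T − 100)
  original water: 6353.6(T − 16.5)
  cup: 77.03(T − 16.5)
6502.5 T = 38872 + 7189.6 + 106105 = 152167
T ≈ 23.40 °C — below 100 °C, confirming all the steam condensed.

T_f ≈ 23.4 °C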